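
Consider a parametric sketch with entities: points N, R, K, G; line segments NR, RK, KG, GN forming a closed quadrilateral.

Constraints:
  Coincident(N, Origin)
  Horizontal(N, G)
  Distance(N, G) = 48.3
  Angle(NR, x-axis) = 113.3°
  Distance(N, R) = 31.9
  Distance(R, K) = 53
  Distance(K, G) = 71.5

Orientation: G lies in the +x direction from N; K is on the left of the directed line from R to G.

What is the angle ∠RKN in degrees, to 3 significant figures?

24.3°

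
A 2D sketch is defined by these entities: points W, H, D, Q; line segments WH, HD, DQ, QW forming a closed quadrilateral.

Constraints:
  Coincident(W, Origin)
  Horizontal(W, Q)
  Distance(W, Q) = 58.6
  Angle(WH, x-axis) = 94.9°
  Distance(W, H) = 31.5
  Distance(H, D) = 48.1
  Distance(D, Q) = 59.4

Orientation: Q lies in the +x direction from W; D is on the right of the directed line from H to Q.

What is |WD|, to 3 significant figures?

16.6

Checks: |WQ| = 58.60 ✓; |WH| = 31.50 ✓; |HD| = 48.10 ✓; |DQ| = 59.40 ✓.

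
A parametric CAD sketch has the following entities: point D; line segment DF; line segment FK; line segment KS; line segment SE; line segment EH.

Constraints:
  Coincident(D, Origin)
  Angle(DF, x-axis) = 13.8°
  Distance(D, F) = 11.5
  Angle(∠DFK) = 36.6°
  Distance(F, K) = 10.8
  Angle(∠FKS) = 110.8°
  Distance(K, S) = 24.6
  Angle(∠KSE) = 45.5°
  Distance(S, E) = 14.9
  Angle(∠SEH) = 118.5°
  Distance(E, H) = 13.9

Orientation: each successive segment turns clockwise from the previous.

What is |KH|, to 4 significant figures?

6.842

∠KSE = 45.5° gives SE at 26.70° from the x-axis; with |SE| = 14.9, E = (-5.692, 9.044). ∠SEH = 118.5° gives EH at -34.80° from the x-axis; with |EH| = 13.9, H = (5.722, 1.111). Then |KH| = |H − K| = 6.842.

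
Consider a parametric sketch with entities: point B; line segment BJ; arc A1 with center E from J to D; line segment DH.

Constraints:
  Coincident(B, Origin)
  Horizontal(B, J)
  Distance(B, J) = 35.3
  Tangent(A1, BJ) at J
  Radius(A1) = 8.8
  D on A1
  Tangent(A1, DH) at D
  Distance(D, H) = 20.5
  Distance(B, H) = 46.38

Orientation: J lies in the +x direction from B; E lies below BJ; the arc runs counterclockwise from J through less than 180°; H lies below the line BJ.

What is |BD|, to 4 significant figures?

29.60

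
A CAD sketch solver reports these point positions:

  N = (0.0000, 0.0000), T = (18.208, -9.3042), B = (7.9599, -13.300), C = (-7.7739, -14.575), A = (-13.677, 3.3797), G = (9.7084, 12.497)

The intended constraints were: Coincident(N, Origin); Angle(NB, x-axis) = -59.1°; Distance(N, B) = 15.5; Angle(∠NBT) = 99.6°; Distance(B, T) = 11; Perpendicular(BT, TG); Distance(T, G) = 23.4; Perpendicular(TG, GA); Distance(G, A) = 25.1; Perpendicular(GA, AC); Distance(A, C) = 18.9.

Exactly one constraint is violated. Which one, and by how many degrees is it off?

Perpendicular(GA, AC) — off by 3.10°.

N = (0.00, 0.00) ✓; NB at -59.10° ✓; |NB| = 15.50 ✓; ∠NBT = 99.60° ✓; |BT| = 11.00 ✓; ∠(BT, TG) = 90.00° ✓; |TG| = 23.40 ✓; ∠(TG, GA) = 90.00° ✓; |GA| = 25.10 ✓; ∠(GA, AC) = 86.90° ✗; |AC| = 18.90 ✓.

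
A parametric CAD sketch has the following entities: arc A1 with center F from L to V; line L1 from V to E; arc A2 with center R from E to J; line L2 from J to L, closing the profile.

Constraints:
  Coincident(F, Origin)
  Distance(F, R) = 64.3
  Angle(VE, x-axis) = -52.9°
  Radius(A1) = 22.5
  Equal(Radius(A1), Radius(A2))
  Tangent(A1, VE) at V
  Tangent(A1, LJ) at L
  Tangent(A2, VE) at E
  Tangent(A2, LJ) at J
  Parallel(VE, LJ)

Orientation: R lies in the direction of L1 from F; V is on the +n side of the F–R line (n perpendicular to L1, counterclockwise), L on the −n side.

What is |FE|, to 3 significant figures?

68.1

The slot axis is L1's direction at -52.9°, so u = (cos -52.9°, sin -52.9°) = (0.603, -0.798) and n = (−sin -52.9°, cos -52.9°) = (0.798, 0.603). F is at the origin and R lies 64.3 along u from F, so R = 64.3·u = (38.8, -51.3). Tangency of A1 to both parallel lines with radius 22.5 puts V and L at F ± 22.5·n: V = (17.9, 13.6), L = (-17.9, -13.6). Equal radii place E and J the same way about R: E = R + 22.5·n = (56.7, -37.7), J = R − 22.5·n = (20.8, -64.9). Then |FE| = |E − F| = 68.1.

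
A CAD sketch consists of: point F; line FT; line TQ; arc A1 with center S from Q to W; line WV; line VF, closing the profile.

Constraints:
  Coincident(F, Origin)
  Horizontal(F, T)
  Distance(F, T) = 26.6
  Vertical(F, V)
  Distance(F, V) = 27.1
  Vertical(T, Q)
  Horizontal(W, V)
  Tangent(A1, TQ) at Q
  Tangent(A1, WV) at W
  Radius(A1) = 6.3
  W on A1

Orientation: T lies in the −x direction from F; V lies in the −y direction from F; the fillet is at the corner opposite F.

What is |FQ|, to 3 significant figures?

33.8

The virtual corner opposite F is at (-26.6, -27.1). Tangency of A1 to TQ means the radius SQ is perpendicular to TQ and since A1 is tangent to WV there, SW ⟂ WV, with radius 6.3, so the center S sits 6.3 in from both sides at S = (-20.3, -20.8). That places the tangent points at Q = (-26.6, -20.8) on TQ and W = (-20.3, -27.1) on WV. Then |FQ| = |Q − F| = 33.8.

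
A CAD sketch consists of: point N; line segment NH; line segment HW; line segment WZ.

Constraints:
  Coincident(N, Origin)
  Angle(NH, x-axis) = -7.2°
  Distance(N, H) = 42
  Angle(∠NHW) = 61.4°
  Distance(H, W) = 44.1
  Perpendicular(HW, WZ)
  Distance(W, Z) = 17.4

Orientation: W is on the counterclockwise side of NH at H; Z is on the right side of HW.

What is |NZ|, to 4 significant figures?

59.34

N is at the origin; NH runs at -7.2° with length 42.0, so H = 42.0·(cos -7.2°, sin -7.2°) = (41.67, -5.264). ∠NHW = 61.4°, so HW runs at -7.2° + (180° − 61.4°) = 111.4° from the x-axis; with |HW| = 44.1, W = H + 44.1·(cos 111.4°, sin 111.4°) = (25.58, 35.80). HW is perpendicular to WZ; with |WZ| = 17.4 on the right of HW, Z = W + 17.4·(0.9311, 0.3649) = (41.78, 42.14). Then |NZ| = |Z − N| = 59.34.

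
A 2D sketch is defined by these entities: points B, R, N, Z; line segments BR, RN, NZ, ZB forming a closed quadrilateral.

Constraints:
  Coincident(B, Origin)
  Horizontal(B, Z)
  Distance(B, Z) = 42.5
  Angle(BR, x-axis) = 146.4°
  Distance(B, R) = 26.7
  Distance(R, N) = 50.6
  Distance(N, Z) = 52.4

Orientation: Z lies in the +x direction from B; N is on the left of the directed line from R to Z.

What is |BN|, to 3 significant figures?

49.3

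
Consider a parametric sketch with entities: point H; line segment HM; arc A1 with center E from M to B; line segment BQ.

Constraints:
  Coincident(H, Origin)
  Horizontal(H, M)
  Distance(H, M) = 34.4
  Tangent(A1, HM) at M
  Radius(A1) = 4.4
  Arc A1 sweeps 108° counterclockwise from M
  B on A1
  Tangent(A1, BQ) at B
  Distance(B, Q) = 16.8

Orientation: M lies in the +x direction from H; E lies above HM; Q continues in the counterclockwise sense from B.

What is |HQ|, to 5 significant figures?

39.845

H is at the origin; H and M share the same y with |HM| = 34.4 and M on the +x side, so M = (34.400, 0.0000). A1 meets HM tangentially, so EM is at right angles to HM, so E = M + (0, 4.4) = (34.400, 4.4000). On A1, M sits at bearing -90° from E; a 108° counterclockwise sweep puts B at bearing 18°, so B = E + 4.4·(cos 18°, sin 18°) = (38.585, 5.7597). A1 meets BQ tangentially, so EB is at right angles to BQ, so BQ runs along (−sin 18°, cos 18°); with |BQ| = 16.8, Q = (33.393, 21.737). Then |HQ| = |Q − H| = 39.845.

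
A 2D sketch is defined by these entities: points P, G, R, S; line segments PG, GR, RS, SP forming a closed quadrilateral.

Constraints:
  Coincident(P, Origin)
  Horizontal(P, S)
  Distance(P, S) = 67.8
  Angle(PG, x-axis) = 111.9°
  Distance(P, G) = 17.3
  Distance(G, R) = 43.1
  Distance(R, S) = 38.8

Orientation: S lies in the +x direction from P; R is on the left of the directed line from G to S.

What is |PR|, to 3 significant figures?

42.6

Checks: |GR| = 43.10 ✓; |RS| = 38.80 ✓.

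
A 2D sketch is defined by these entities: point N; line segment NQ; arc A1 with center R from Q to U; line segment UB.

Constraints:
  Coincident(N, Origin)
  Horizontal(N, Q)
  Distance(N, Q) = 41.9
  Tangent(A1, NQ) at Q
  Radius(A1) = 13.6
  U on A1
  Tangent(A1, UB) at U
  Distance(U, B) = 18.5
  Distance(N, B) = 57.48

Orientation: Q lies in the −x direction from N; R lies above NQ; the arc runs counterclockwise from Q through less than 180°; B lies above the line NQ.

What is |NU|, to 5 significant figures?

39.240

Checks: |RU| = 13.60 ✓; ∠(RU, UB) = 90.00° ✓; |UB| = 18.50 ✓; |NB| = 57.48 ✓.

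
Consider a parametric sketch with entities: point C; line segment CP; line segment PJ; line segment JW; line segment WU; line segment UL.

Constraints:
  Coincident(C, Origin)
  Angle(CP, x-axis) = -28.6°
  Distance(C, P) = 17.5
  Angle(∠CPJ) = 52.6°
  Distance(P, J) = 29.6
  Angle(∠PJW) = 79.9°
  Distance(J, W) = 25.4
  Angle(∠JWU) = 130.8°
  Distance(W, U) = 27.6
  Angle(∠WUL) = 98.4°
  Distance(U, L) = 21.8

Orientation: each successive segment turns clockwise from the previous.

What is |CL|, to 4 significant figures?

24.41

∠JWU = 130.8° gives WU at 54.70° from the x-axis; with |WU| = 27.6, U = (-1.829, 26.77). ∠WUL = 98.4° gives UL at -26.90° from the x-axis; with |UL| = 21.8, L = (17.61, 16.90). Then |CL| = |L − C| = 24.41.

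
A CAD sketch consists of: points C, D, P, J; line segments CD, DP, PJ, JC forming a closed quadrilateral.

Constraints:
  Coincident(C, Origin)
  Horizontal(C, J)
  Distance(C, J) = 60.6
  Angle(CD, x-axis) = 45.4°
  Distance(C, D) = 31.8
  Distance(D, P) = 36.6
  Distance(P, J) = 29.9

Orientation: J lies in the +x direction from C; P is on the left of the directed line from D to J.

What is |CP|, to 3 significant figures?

65.4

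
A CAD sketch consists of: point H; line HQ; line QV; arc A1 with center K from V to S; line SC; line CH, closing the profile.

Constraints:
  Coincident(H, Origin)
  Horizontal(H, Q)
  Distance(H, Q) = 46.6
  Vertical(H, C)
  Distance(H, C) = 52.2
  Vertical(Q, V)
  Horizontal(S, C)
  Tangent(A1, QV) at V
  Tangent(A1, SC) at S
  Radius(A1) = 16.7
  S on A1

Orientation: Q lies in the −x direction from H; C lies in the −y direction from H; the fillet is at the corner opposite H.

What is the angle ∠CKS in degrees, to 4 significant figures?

60.82°

H is at the origin; HQ is horizontal with |HQ| = 46.6 and Q on the −x side, so Q = (-46.60, 0.000). H and C share the same x with |HC| = 52.2 and C on the −y side, so C = (0.000, -52.20). The virtual corner opposite H is at (-46.60, -52.20). Since A1 is tangent to QV there, KV ⟂ QV and tangency of A1 to SC means the radius KS is perpendicular to SC, with radius 16.7, so the center K sits 16.7 in from both sides at K = (-29.90, -35.50). That places the tangent points at V = (-46.60, -35.50) on QV and S = (-29.90, -52.20) on SC. Then cos ∠CKS = KC·KS / (|KC||KS|), giving 60.82°.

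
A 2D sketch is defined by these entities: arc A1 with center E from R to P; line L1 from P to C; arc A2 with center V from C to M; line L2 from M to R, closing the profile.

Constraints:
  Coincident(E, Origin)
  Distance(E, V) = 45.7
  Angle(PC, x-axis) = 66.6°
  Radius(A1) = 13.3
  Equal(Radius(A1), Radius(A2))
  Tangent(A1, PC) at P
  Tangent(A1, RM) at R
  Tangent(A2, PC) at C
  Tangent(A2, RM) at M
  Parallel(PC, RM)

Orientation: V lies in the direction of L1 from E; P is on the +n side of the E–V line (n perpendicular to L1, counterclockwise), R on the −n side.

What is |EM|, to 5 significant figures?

47.596

Tangency of A1 to both parallel lines with radius 13.3 puts P and R at E ± 13.3·n: P = (-12.206, 5.2821), R = (12.206, -5.2821). Equal radii place C and M the same way about V: C = V + 13.3·n = (5.9435, 47.223), M = V − 13.3·n = (30.356, 36.659). Then |EM| = |M − E| = 47.596.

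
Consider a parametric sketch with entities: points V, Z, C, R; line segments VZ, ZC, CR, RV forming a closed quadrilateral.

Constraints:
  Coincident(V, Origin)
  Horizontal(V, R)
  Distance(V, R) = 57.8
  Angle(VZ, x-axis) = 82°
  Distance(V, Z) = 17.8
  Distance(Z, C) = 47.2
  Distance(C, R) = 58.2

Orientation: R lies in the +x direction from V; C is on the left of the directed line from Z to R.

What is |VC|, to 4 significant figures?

62.82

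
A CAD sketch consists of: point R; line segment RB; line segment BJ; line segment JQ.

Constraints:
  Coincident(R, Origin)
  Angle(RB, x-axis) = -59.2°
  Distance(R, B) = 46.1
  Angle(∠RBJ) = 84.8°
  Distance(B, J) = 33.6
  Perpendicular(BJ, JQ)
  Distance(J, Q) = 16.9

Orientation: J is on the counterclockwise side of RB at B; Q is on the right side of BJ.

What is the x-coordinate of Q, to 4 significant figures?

60.72

R is at the origin; RB runs at -59.2° with length 46.1, so B = 46.1·(cos -59.2°, sin -59.2°) = (23.61, -39.60). ∠RBJ = 84.8°, so BJ runs at -59.2° + (180° − 84.8°) = 36.00° from the x-axis; with |BJ| = 33.6, J = B + 33.6·(cos 36.00°, sin 36.00°) = (50.79, -19.85). The perpendicularity gives JQ at right angles to BJ; with |JQ| = 16.9 on the right of BJ, Q = J + 16.9·(0.5878, -0.8090) = (60.72, -33.52). So Q.x = 60.72.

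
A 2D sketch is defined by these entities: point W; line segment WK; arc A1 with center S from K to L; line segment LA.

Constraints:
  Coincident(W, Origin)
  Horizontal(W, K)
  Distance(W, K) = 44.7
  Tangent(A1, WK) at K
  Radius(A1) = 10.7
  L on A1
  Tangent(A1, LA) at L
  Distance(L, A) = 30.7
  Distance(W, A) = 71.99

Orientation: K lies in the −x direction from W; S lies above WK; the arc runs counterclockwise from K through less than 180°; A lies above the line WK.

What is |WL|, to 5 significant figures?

41.936

Checks: ∠(SK, KW) = 90.00° ✓; |SK| = 10.70 ✓; |SL| = 10.70 ✓; ∠(SL, LA) = 90.00° ✓; |LA| = 30.70 ✓; |WA| = 71.99 ✓.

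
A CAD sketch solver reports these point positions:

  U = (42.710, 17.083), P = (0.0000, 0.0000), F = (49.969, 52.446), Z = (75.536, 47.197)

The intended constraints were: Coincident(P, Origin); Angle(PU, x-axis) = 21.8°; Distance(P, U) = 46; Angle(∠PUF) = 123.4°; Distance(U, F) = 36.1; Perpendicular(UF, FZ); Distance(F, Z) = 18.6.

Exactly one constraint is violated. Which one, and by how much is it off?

Distance(F, Z) = 18.6 — off by 7.50.

P = (0.00, 0.00) ✓; PU at 21.80° ✓; |PU| = 46.00 ✓; ∠PUF = 123.4° ✓; |UF| = 36.10 ✓; ∠(UF, FZ) = 90.00° ✓; |FZ| = 26.10 ✗.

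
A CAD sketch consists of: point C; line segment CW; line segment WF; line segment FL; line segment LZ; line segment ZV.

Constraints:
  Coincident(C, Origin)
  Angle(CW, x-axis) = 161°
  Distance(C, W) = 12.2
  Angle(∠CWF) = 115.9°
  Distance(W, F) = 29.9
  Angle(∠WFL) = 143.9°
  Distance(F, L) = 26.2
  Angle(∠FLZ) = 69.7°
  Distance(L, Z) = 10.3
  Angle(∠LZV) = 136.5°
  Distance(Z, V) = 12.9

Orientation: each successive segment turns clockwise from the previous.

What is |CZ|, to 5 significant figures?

48.887

C is at the origin; CW runs at 161.0° with length 12.2, so W = (-11.535, 3.9719). ∠CWF = 115.9° gives WF at 96.900° from the x-axis; with |WF| = 29.9, F = (-15.127, 33.655). ∠WFL = 143.9° gives FL at 60.800° from the x-axis; with |FL| = 26.2, L = (-2.3455, 56.526). ∠FLZ = 69.7° gives LZ at -49.500° from the x-axis; with |LZ| = 10.3, Z = (4.3438, 48.694). Then |CZ| = |Z − C| = 48.887.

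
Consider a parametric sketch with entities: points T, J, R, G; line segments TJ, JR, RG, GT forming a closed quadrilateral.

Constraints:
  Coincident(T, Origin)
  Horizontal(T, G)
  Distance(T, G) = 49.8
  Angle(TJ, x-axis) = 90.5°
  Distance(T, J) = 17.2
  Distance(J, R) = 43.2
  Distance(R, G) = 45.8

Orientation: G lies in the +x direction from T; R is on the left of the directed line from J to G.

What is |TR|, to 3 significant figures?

55.2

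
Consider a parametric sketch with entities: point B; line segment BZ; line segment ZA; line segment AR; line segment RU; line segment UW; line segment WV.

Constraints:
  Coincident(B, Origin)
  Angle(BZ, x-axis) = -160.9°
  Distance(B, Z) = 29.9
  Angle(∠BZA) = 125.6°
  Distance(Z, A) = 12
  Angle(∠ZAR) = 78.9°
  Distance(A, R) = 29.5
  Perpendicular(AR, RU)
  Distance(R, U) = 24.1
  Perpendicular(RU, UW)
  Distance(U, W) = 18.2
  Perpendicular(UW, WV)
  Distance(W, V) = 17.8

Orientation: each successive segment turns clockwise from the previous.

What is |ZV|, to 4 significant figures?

10.53

RU is perpendicular to UW, so UW runs at -136.4°; with |UW| = 18.2, W = (-13.24, -12.51). UW is perpendicular to WV, so WV runs at 133.6°; with |WV| = 17.8, V = (-25.52, 0.3809). Then |ZV| = |V − Z| = 10.53.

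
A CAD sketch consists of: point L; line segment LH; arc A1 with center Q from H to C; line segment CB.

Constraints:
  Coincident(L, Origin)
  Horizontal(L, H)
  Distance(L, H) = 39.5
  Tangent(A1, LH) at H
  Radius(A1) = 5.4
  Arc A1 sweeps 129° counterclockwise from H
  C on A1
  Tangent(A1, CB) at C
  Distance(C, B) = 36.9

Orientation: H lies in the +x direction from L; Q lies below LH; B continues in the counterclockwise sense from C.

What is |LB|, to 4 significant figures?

69.50

L is at the origin; L and H share the same y with |LH| = 39.5 and H on the +x side, so H = (39.50, 0.000). The tangent condition forces QH to be normal to LH, so Q = H + (0, -5.4) = (39.50, -5.400). On A1, H sits at bearing 90° from Q; a 129° counterclockwise sweep puts C at bearing 219°, so C = Q + 5.4·(cos 219°, sin 219°) = (35.30, -8.798). The tangent condition forces QC to be normal to CB, so CB runs along (−sin 219°, cos 219°); with |CB| = 36.9, B = (58.53, -37.48). Then |LB| = |B − L| = 69.50.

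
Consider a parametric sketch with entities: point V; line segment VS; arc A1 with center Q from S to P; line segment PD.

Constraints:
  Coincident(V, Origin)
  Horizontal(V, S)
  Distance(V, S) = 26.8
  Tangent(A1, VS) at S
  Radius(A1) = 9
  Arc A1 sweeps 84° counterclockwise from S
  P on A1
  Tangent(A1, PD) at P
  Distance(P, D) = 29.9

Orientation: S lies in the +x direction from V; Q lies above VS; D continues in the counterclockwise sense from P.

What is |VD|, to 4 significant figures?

54.22

V is at the origin; VS is horizontal with |VS| = 26.8 and S on the +x side, so S = (26.80, 0.000). The tangent condition forces QS to be normal to VS, so Q = S + (0, 9) = (26.80, 9.000). On A1, S sits at bearing -90° from Q; an 84° counterclockwise sweep puts P at bearing -6°, so P = Q + 9.0·(cos -6°, sin -6°) = (35.75, 8.059). Tangency of A1 to PD means the radius QP is perpendicular to PD, so PD runs along (−sin -6°, cos -6°); with |PD| = 29.9, D = (38.88, 37.80). Then |VD| = |D − V| = 54.22.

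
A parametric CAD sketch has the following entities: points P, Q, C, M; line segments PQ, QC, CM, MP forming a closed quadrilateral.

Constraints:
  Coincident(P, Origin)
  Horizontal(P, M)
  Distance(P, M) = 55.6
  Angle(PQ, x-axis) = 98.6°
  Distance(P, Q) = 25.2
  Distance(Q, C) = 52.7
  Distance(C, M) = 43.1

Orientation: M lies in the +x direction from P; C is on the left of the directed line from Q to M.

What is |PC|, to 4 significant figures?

62.37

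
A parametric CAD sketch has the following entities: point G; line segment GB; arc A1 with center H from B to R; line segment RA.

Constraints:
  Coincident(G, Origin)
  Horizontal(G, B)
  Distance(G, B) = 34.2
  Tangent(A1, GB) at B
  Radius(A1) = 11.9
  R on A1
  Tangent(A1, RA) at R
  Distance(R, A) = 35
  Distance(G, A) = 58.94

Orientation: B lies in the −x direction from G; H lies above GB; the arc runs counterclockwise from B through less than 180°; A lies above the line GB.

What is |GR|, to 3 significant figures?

27.5

G is at the origin; G and B share the same y with |GB| = 34.2 and B on the −x side, so B = (-34.2, 0.00). The tangent condition forces HB to be normal to GB, so H = B + (0, 11.9) = (-34.2, 11.9). Since HR ⟂ RA (tangency), |HA| = √(11.9² + 35.0²) = 37.0 regardless of where R sits on A1. So A lies on both circle(G, 58.94) and circle(H, 37.0); the above-GB intersection is A = (-33.0, 48.8). R is the foot of the tangent from A: R = (-22.8, 15.4).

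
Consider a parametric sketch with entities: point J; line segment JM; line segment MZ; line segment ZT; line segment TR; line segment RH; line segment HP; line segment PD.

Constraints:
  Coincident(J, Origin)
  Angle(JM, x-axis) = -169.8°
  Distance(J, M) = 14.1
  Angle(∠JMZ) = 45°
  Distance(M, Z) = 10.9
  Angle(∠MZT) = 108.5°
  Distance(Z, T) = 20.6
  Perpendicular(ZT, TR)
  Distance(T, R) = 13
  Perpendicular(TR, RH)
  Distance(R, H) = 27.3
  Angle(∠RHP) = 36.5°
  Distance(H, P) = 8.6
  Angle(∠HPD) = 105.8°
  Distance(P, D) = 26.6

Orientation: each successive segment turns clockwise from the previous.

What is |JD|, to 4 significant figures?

23.47

J is at the origin; JM runs at -169.8° with length 14.1, so M = (-13.88, -2.497). ∠JMZ = 45.0° gives MZ at 55.20° from the x-axis; with |MZ| = 10.9, Z = (-7.656, 6.454). ∠MZT = 108.5° gives ZT at -16.30° from the x-axis; with |ZT| = 20.6, T = (12.12, 0.6719). ZT ⟂ TR, so TR runs at -106.3°; with |TR| = 13.0, R = (8.467, -11.81). TR is perpendicular to RH, so RH runs at 163.7°; with |RH| = 27.3, H = (-17.74, -4.143). ∠RHP = 36.5° gives HP at 20.20° from the x-axis; with |HP| = 8.6, P = (-9.665, -1.174). ∠HPD = 105.8° gives PD at -54.00° from the x-axis; with |PD| = 26.6, D = (5.970, -22.69). Then |JD| = |D − J| = 23.47.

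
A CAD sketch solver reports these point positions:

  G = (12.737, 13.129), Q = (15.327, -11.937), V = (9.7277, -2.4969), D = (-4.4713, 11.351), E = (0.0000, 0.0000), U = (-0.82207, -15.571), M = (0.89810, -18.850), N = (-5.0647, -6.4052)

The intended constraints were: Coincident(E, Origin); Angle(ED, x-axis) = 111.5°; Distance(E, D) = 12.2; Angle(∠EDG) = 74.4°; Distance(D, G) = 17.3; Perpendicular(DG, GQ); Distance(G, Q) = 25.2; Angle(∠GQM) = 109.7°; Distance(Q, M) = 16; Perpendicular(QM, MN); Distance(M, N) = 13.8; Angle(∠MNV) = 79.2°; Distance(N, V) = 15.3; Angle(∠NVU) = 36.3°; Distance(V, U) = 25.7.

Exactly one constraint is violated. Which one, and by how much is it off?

Distance(V, U) = 25.7 — off by 8.90.

E = (0.00, 0.00) ✓; ED at 111.5° ✓; |ED| = 12.20 ✓; ∠EDG = 74.40° ✓; |DG| = 17.30 ✓; ∠(DG, GQ) = 90.00° ✓; |GQ| = 25.20 ✓; ∠GQM = 109.7° ✓; |QM| = 16.00 ✓; ∠(QM, MN) = 90.00° ✓; |MN| = 13.80 ✓; ∠MNV = 79.20° ✓; |NV| = 15.30 ✓; ∠NVU = 36.30° ✓; |VU| = 16.80 ✗.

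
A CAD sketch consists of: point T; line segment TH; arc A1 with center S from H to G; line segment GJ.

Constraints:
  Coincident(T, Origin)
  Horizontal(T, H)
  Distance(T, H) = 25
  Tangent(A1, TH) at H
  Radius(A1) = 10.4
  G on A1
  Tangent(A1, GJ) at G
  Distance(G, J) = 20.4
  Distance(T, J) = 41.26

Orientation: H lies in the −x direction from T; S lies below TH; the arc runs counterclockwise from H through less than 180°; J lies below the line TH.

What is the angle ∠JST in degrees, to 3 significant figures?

111°

Checks: |SG| = 10.40 ✓; ∠(SG, GJ) = 90.00° ✓; |GJ| = 20.40 ✓; |TJ| = 41.26 ✓.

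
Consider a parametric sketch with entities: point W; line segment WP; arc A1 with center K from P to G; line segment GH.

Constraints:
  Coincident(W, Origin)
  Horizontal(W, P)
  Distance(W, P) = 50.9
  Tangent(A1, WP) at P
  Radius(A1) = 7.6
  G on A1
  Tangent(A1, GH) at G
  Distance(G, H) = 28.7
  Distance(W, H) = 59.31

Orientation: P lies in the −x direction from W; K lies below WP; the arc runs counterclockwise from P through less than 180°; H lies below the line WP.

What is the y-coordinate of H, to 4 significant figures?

-36.95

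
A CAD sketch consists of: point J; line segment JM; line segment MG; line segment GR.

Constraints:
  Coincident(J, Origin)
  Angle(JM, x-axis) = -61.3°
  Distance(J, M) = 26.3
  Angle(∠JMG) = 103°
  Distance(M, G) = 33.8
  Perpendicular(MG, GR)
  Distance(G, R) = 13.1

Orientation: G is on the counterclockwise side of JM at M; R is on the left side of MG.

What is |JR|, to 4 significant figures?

41.64

J is at the origin; JM runs at -61.3° with length 26.3, so M = 26.3·(cos -61.3°, sin -61.3°) = (12.63, -23.07). ∠JMG = 103.0°, so MG runs at -61.3° + (180° − 103.0°) = 15.70° from the x-axis; with |MG| = 33.8, G = M + 33.8·(cos 15.70°, sin 15.70°) = (45.17, -13.92). The perpendicularity gives GR at right angles to MG; with |GR| = 13.1 on the left of MG, R = G + 13.1·(-0.2706, 0.9627) = (41.62, -1.311). Then |JR| = |R − J| = 41.64.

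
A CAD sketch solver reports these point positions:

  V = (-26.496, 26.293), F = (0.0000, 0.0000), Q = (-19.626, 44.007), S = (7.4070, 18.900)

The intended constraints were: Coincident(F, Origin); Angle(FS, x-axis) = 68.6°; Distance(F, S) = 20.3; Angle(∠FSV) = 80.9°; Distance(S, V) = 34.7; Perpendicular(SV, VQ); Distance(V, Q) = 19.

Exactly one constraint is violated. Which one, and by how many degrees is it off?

Perpendicular(SV, VQ) — off by 8.90°.

F = (0.00, 0.00) ✓; FS at 68.60° ✓; |FS| = 20.30 ✓; ∠FSV = 80.90° ✓; |SV| = 34.70 ✓; ∠(SV, VQ) = 98.90° ✗; |VQ| = 19.00 ✓.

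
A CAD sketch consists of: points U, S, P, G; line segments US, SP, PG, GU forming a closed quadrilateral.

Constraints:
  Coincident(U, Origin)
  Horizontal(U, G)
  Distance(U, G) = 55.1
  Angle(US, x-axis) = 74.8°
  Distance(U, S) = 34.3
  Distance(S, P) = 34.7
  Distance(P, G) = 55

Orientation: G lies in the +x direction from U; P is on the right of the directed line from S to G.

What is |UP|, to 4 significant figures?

0.4530

U is at the origin; UG is horizontal with |UG| = 55.1 and G in +x, so G = (55.1, 0). US runs at 74.8° with |US| = 34.3, so S = (8.993, 33.10). P is determined by |SP| = 34.7 and |PG| = 55.0 together: it lies at the intersection of circle(S, 34.7) and circle(G, 55.0). With |SG| = 56.76, the foot of the radical line on SG is 12.34 from S and the perpendicular offset is √(34.7² − 12.34²) = 32.43. Taking the right-of-SG solution: P = (0.1018, -0.4415).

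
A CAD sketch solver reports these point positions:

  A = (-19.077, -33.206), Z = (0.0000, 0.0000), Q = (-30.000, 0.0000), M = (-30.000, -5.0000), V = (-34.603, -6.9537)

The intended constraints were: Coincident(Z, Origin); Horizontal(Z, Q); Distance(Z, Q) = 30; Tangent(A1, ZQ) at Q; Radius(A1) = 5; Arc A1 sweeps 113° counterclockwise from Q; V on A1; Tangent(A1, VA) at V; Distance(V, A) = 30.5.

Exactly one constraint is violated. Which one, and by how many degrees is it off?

Tangent(A1, VA) at V — off by 7.60°.

Z = (0.00, 0.00) ✓; Z.y = 0.00, Q.y = 0.00 ✓; |ZQ| = 30.00 ✓; ∠(MQ, QZ) = 90.00° ✓; |MQ| = 5.000 ✓; bearing(M→V) − bearing(M→Q) = 113.0° ✓; |MV| = 5.000 ✓; ∠(MV, VA) = 82.40° ✗; |VA| = 30.50 ✓.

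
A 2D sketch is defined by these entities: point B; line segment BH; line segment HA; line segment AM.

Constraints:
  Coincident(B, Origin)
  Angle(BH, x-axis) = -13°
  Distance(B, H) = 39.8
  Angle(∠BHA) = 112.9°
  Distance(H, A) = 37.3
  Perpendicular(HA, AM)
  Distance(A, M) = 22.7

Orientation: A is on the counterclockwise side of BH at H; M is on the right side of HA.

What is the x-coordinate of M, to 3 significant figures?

79.0

B is at the origin; BH runs at -13.0° with length 39.8, so H = 39.8·(cos -13.0°, sin -13.0°) = (38.8, -8.95). ∠BHA = 112.9°, so HA runs at -13.0° + (180° − 112.9°) = 54.1° from the x-axis; with |HA| = 37.3, A = H + 37.3·(cos 54.1°, sin 54.1°) = (60.7, 21.3). HA ⟂ AM; with |AM| = 22.7 on the right of HA, M = A + 22.7·(0.810, -0.586) = (79.0, 7.95). So M.x = 79.0.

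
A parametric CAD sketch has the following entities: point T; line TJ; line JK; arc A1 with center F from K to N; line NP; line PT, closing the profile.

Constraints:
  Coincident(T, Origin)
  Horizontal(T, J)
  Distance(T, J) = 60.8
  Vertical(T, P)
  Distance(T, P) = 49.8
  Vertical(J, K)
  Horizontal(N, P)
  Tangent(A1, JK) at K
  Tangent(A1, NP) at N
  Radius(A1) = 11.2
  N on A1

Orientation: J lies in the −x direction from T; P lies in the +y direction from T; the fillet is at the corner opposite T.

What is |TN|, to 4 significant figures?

70.29

T is at the origin; TJ is horizontal with |TJ| = 60.8 and J on the −x side, so J = (-60.80, 0.000). T and P share the same x with |TP| = 49.8 and P on the +y side, so P = (0.000, 49.80). The virtual corner opposite T is at (-60.80, 49.80). The tangent condition forces FK to be normal to JK and tangency of A1 to NP means the radius FN is perpendicular to NP, with radius 11.2, so the center F sits 11.2 in from both sides at F = (-49.60, 38.60). That places the tangent points at K = (-60.80, 38.60) on JK and N = (-49.60, 49.80) on NP. Then |TN| = |N − T| = 70.29.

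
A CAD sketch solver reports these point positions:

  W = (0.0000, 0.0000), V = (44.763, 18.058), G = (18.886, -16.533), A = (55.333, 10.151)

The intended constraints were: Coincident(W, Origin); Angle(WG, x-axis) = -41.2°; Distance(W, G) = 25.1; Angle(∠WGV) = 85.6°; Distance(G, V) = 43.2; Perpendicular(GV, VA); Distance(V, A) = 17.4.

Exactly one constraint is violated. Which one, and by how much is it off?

Distance(V, A) = 17.4 — off by 4.20.

W = (0.00, 0.00) ✓; WG at -41.20° ✓; |WG| = 25.10 ✓; ∠WGV = 85.60° ✓; |GV| = 43.20 ✓; ∠(GV, VA) = 90.00° ✓; |VA| = 13.20 ✗.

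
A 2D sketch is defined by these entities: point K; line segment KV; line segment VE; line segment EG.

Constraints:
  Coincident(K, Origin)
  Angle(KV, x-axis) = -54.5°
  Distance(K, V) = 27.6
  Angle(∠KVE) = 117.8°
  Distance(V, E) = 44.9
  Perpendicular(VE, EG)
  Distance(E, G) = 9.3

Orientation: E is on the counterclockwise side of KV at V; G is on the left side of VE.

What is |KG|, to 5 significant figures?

59.717

∠KVE = 117.8°, so VE runs at -54.5° + (180° − 117.8°) = 7.7000° from the x-axis; with |VE| = 44.9, E = V + 44.9·(cos 7.7000°, sin 7.7000°) = (60.523, -16.454). VE ⟂ EG; with |EG| = 9.3 on the left of VE, G = E + 9.3·(-0.13399, 0.99098) = (59.276, -7.2375). Then |KG| = |G − K| = 59.717.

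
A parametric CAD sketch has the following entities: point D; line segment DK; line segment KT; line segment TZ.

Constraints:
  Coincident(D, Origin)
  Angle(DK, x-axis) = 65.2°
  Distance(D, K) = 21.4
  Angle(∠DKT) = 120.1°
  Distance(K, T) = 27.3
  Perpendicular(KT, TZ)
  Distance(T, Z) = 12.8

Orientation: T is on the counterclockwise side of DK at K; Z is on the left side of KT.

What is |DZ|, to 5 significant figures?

38.459

∠DKT = 120.1°, so KT runs at 65.2° + (180° − 120.1°) = 125.10° from the x-axis; with |KT| = 27.3, T = K + 27.3·(cos 125.10°, sin 125.10°) = (-6.7214, 41.762). The perpendicularity gives TZ at right angles to KT; with |TZ| = 12.8 on the left of KT, Z = T + 12.8·(-0.81815, -0.57501) = (-17.194, 34.402). Then |DZ| = |Z − D| = 38.459.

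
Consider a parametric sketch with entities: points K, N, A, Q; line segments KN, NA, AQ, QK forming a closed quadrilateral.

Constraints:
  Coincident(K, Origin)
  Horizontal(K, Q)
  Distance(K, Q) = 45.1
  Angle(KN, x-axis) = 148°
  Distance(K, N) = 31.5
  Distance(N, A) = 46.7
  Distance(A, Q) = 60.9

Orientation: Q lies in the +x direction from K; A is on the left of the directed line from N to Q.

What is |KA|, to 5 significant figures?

48.774

Checks: KN at 148.0° ✓; |NA| = 46.70 ✓; |AQ| = 60.90 ✓.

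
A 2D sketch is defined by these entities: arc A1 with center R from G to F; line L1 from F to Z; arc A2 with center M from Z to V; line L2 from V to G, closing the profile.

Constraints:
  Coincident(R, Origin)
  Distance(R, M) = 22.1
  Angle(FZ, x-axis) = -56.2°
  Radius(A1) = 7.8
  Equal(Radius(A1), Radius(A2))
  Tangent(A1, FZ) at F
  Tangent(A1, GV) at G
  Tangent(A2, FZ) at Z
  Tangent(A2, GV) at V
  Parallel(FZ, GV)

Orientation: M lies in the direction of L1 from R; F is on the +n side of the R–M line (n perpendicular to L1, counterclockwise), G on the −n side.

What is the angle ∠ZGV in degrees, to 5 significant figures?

35.218°

Tangency of A1 to both parallel lines with radius 7.8 puts F and G at R ± 7.8·n: F = (6.4817, 4.3391), G = (-6.4817, -4.3391). Equal radii place Z and V the same way about M: Z = M + 7.8·n = (18.776, -14.026), V = M − 7.8·n = (5.8125, -22.704). Then cos ∠ZGV = GZ·GV / (|GZ||GV|), giving 35.218°.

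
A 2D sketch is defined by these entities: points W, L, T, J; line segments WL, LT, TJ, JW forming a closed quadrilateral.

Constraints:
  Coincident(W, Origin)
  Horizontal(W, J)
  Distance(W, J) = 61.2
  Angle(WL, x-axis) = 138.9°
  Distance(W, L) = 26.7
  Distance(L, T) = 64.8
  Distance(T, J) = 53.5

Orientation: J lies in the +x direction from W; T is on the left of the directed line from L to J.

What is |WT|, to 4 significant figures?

60.56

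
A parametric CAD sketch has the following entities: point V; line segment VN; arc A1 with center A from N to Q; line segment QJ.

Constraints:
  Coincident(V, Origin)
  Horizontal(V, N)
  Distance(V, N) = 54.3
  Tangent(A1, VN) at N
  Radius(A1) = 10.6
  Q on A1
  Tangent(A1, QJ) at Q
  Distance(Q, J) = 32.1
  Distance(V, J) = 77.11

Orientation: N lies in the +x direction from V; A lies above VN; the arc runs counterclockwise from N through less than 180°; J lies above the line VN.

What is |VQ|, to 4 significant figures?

65.80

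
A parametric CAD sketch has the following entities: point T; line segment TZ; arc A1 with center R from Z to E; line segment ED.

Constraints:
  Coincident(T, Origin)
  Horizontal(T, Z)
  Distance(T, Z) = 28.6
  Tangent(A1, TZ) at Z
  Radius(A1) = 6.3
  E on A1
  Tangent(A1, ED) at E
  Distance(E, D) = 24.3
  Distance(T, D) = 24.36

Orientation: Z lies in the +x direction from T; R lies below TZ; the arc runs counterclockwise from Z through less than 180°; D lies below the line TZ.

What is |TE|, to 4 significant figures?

23.61

T is at the origin; T and Z share the same y with |TZ| = 28.6 and Z on the +x side, so Z = (28.60, 0.000). The tangent condition forces RZ to be normal to TZ, so R = Z + (0, -6.3) = (28.60, -6.300). Since RE ⟂ ED (tangency), |RD| = √(6.3² + 24.3²) = 25.10 regardless of where E sits on A1. So D lies on both circle(T, 24.36) and circle(R, 25.10); the below-TZ intersection is D = (9.401, -22.47). E is the foot of the tangent from D: E = (23.46, -2.655).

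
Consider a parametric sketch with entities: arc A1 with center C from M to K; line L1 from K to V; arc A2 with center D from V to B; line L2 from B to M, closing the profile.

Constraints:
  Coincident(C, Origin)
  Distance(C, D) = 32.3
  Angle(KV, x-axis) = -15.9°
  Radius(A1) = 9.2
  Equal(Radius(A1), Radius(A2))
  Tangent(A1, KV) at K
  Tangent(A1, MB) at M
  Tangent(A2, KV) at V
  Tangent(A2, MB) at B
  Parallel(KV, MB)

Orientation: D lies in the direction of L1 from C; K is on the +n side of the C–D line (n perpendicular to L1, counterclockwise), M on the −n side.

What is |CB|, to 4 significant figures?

33.58

Tangency of A1 to both parallel lines with radius 9.2 puts K and M at C ± 9.2·n: K = (2.520, 8.848), M = (-2.520, -8.848). Equal radii place V and B the same way about D: V = D + 9.2·n = (33.58, -0.0008627), B = D − 9.2·n = (28.54, -17.70). Then |CB| = |B − C| = 33.58.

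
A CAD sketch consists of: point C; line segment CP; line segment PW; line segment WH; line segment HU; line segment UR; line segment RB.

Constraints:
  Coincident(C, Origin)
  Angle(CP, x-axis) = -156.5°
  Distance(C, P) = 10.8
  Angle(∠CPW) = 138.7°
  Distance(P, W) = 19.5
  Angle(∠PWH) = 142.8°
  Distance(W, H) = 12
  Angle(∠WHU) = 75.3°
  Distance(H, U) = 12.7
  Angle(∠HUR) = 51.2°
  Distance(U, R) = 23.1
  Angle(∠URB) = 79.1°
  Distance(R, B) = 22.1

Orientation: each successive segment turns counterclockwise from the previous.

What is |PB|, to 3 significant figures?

41.1

C is at the origin; CP runs at -156.5° with length 10.8, so P = (-9.90, -4.31). ∠CPW = 138.7° gives PW at -115° from the x-axis; with |PW| = 19.5, W = (-18.2, -22.0). ∠PWH = 142.8° gives WH at -78.0° from the x-axis; with |WH| = 12.0, H = (-15.7, -33.7). ∠WHU = 75.3° gives HU at 26.7° from the x-axis; with |HU| = 12.7, U = (-4.37, -28.0). ∠HUR = 51.2° gives UR at 156° from the x-axis; with |UR| = 23.1, R = (-25.4, -18.4). ∠URB = 79.1° gives RB at -104° from the x-axis; with |RB| = 22.1, B = (-30.6, -39.9). Then |PB| = |B − P| = 41.1.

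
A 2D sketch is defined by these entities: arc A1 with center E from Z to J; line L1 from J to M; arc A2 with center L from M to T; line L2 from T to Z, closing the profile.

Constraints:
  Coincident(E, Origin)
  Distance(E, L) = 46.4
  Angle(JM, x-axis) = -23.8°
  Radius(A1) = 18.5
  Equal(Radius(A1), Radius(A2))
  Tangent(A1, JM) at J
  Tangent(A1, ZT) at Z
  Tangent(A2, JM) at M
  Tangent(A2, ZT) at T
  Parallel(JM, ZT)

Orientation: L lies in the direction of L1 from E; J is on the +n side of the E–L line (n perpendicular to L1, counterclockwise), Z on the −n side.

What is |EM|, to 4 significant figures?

49.95

The slot axis is L1's direction at -23.8°, so u = (cos -23.8°, sin -23.8°) = (0.9150, -0.4035) and n = (−sin -23.8°, cos -23.8°) = (0.4035, 0.9150). E is at the origin and L lies 46.4 along u from E, so L = 46.4·u = (42.45, -18.72). Tangency of A1 to both parallel lines with radius 18.5 puts J and Z at E ± 18.5·n: J = (7.466, 16.93), Z = (-7.466, -16.93). Equal radii place M and T the same way about L: M = L + 18.5·n = (49.92, -1.798), T = L − 18.5·n = (34.99, -35.65). Then |EM| = |M − E| = 49.95.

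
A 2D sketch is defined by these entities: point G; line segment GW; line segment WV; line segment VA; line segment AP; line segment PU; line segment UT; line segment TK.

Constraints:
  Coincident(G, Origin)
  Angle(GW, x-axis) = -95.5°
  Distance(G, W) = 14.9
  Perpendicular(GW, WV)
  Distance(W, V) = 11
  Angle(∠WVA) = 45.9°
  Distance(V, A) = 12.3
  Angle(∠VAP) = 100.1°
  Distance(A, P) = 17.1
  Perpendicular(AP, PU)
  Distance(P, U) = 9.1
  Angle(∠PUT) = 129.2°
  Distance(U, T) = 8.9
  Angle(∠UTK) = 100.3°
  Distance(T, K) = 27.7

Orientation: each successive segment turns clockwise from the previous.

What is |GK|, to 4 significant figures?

9.993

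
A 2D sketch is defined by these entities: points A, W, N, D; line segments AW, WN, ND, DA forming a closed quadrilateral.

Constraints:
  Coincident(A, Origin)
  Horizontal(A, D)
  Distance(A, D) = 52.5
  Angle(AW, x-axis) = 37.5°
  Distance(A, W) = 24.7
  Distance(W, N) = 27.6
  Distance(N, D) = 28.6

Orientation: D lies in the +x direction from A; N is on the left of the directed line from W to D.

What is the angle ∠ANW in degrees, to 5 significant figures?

5.1497°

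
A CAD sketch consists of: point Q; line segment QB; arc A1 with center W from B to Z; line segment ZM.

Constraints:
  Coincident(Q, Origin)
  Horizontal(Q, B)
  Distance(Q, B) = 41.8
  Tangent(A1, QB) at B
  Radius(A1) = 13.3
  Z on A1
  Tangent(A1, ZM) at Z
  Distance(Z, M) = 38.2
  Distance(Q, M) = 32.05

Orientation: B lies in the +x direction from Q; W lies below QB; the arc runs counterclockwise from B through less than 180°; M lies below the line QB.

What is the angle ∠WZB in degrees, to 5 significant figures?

67.000°

Checks: |WZ| = 13.30 ✓; ∠(WZ, ZM) = 90.00° ✓; |ZM| = 38.20 ✓; |QM| = 32.05 ✓.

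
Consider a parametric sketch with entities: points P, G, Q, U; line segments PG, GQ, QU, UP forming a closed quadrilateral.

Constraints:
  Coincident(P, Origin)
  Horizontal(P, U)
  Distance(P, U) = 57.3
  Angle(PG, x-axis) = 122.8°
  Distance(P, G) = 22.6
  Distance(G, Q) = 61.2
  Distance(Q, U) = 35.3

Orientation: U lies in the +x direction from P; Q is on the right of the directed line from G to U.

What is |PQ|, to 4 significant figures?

39.46

Checks: |GQ| = 61.20 ✓; |QU| = 35.30 ✓.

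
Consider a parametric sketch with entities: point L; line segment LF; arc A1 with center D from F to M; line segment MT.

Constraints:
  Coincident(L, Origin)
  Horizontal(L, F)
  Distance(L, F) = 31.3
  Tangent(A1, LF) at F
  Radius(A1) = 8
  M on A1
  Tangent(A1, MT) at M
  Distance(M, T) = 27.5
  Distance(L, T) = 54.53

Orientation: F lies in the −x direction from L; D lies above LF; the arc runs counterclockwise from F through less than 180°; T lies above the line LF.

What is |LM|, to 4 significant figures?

28.23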